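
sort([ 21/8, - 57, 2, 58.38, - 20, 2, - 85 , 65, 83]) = [ - 85, - 57,  -  20,  2, 2, 21/8, 58.38, 65 , 83]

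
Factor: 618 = 2^1*3^1*103^1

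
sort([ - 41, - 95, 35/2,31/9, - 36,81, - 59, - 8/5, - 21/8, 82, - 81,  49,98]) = [ - 95,-81,-59,-41, - 36, - 21/8 ,-8/5, 31/9,35/2,  49,  81,82, 98]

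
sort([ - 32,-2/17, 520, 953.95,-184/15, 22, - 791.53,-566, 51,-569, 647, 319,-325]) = [ -791.53, - 569 , - 566,  -  325, - 32,- 184/15, - 2/17,22, 51,319,520, 647,  953.95]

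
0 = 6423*0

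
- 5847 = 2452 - 8299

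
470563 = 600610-130047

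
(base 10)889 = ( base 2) 1101111001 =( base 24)1d1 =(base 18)2D7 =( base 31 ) SL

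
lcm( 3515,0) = 0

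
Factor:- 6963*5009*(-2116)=2^2*3^1*11^1*23^2*211^1 * 5009^1=73801143372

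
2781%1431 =1350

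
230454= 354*651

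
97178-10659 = 86519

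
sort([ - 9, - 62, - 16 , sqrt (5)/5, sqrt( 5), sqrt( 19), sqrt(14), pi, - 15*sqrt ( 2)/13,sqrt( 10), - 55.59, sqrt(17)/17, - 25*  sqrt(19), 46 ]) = [ - 25*sqrt( 19), - 62 , - 55.59, - 16, - 9, - 15*sqrt( 2)/13, sqrt ( 17)/17,sqrt( 5)/5, sqrt( 5), pi, sqrt(10) , sqrt(14), sqrt( 19 ),46] 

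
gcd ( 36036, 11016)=36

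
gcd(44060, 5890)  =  10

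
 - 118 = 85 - 203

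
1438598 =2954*487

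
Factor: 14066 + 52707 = 7^1*9539^1=66773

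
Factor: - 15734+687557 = 3^2*17^1*4391^1  =  671823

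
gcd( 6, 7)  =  1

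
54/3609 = 6/401 = 0.01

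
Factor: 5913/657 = 9= 3^2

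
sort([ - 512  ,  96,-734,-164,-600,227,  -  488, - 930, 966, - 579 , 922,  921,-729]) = [-930, - 734,  -  729, - 600, - 579,-512,  -  488 , - 164, 96, 227, 921,922,966]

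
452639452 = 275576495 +177062957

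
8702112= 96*90647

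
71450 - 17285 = 54165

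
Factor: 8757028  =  2^2*7^1*149^1*2099^1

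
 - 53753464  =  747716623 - 801470087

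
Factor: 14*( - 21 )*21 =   -  6174= - 2^1*3^2*7^3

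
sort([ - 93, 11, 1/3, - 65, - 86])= [ -93, - 86, - 65 , 1/3, 11]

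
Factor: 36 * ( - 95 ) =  - 3420 = - 2^2*3^2* 5^1*19^1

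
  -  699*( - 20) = 13980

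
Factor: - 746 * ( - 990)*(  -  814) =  - 601171560 = - 2^3*3^2*5^1*11^2*37^1*373^1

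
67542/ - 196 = -345 + 39/98 =- 344.60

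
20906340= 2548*8205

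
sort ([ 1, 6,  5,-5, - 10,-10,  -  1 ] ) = [ - 10,  -  10, - 5,  -  1,1,5,6]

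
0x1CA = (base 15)208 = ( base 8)712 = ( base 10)458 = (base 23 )jl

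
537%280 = 257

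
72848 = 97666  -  24818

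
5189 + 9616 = 14805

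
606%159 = 129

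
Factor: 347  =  347^1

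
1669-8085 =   -  6416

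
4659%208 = 83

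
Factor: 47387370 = 2^1*3^1 * 5^1 * 1579579^1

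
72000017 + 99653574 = 171653591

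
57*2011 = 114627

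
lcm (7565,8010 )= 136170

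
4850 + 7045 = 11895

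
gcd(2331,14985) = 333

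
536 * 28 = 15008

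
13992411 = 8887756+5104655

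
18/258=3/43=0.07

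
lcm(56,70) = 280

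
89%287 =89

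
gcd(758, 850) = 2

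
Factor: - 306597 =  -3^1*102199^1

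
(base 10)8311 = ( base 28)AGN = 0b10000001110111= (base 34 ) 76F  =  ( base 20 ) 10FB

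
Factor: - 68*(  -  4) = 2^4 * 17^1 = 272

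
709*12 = 8508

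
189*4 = 756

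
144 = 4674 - 4530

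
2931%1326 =279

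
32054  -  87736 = -55682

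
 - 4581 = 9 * ( - 509 )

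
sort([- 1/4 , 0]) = [-1/4, 0]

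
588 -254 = 334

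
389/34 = 11 + 15/34 = 11.44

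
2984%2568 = 416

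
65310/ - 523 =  - 65310/523 =- 124.88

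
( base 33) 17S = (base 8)2504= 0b10101000100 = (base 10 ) 1348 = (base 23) 2ce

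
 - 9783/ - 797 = 12 + 219/797 = 12.27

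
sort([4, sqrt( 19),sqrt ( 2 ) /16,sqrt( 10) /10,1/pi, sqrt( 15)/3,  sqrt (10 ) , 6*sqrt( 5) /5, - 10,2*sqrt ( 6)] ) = [  -  10, sqrt (2 )/16,sqrt(10)/10, 1/pi,sqrt (15)/3,6* sqrt(5)/5 , sqrt( 10),4,sqrt (19),2*sqrt ( 6 )]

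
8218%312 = 106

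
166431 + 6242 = 172673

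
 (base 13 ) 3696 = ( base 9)11536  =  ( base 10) 7728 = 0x1e30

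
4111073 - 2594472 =1516601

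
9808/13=9808/13  =  754.46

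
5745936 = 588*9772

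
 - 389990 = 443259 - 833249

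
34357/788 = 34357/788 = 43.60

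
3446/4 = 861  +  1/2 = 861.50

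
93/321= 31/107 =0.29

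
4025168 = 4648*866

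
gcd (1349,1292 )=19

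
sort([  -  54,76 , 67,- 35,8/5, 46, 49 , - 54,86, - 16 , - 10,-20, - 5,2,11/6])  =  [ - 54, - 54, - 35, - 20, - 16,  -  10,-5,8/5,11/6 , 2,46,49,  67, 76 , 86 ]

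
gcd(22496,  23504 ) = 16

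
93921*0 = 0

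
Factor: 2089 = 2089^1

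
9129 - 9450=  -321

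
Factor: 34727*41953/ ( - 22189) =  - 7^1*11^2*41^1*22189^( - 1 )*41953^1 = - 1456901831/22189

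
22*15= 330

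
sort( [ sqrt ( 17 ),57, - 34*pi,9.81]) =[ - 34*pi, sqrt( 17),9.81,57]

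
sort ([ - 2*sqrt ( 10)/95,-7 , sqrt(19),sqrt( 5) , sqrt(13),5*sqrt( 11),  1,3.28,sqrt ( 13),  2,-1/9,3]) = [-7, - 1/9, - 2*sqrt (10)/95,1,2,sqrt( 5),3,3.28,sqrt( 13), sqrt( 13 ),sqrt (19),5*sqrt ( 11) ] 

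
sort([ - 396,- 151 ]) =[ -396, - 151] 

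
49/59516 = 49/59516=0.00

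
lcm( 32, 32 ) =32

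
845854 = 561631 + 284223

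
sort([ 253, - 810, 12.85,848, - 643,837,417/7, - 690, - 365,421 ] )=[  -  810, - 690, - 643, - 365,12.85,417/7, 253, 421,837,848] 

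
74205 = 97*765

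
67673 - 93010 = -25337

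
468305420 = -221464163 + 689769583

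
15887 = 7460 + 8427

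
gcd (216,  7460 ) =4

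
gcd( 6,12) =6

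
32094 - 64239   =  - 32145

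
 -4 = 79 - 83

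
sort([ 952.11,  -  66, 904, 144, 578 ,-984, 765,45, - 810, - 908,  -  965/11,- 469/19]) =[  -  984, - 908, - 810,  -  965/11 , - 66,  -  469/19, 45, 144, 578, 765, 904, 952.11]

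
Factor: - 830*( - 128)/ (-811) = -106240/811  =  - 2^8*5^1*83^1*811^( - 1)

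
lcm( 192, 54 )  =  1728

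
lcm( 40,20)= 40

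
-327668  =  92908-420576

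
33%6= 3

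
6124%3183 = 2941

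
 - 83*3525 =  - 292575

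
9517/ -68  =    -  140+3/68= -139.96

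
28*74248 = 2078944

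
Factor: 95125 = 5^3*761^1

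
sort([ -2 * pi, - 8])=[-8, - 2*pi]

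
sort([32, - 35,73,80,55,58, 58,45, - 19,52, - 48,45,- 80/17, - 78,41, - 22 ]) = [ - 78, - 48 , - 35, - 22, - 19, - 80/17, 32, 41,  45,45 , 52 , 55, 58,58, 73,80 ]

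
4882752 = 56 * 87192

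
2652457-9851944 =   -  7199487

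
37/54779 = 37/54779  =  0.00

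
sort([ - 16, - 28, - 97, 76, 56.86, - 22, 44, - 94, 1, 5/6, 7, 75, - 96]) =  [ - 97,-96 , - 94, - 28, - 22, - 16, 5/6,1 , 7, 44, 56.86, 75, 76]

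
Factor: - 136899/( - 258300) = 53/100 = 2^(-2)*5^( -2 )*53^1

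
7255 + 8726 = 15981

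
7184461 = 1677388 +5507073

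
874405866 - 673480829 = 200925037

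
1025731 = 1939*529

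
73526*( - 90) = -6617340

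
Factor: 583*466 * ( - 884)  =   - 240163352 =-2^3 * 11^1*13^1 * 17^1 * 53^1 * 233^1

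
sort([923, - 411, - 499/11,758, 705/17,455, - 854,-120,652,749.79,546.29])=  [ - 854, - 411, - 120,-499/11,705/17, 455, 546.29,652,749.79, 758,923]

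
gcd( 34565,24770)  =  5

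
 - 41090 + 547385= 506295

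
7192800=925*7776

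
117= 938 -821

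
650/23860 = 65/2386 = 0.03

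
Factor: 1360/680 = 2^1= 2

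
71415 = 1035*69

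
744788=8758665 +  - 8013877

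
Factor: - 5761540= - 2^2*5^1 * 288077^1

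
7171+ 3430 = 10601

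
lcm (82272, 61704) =246816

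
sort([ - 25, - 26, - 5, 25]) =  [ - 26, - 25, - 5 , 25] 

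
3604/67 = 53+53/67 = 53.79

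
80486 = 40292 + 40194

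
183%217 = 183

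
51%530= 51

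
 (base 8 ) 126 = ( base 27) 35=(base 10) 86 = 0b1010110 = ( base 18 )4E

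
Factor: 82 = 2^1*41^1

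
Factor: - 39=-3^1*13^1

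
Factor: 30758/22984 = 91/68  =  2^(-2)*7^1*13^1*17^ (-1)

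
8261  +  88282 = 96543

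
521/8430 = 521/8430= 0.06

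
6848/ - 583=  -  6848/583=- 11.75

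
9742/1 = 9742 = 9742.00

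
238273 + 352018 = 590291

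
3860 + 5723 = 9583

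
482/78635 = 482/78635 = 0.01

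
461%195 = 71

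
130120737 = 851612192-721491455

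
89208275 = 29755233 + 59453042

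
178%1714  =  178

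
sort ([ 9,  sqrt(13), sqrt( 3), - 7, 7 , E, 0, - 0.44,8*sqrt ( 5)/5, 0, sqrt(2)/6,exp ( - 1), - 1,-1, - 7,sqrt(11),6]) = [ -7, - 7, - 1, - 1, - 0.44, 0, 0,sqrt(2 )/6, exp( - 1), sqrt(3), E, sqrt(11), 8*sqrt(5)/5, sqrt ( 13) , 6,7, 9]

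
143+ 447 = 590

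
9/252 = 1/28 = 0.04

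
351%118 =115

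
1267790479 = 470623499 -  - 797166980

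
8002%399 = 22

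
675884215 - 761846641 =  - 85962426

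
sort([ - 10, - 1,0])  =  [ - 10,-1,  0 ]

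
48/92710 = 24/46355 = 0.00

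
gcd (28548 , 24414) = 78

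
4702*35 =164570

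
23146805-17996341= 5150464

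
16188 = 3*5396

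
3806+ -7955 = - 4149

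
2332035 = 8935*261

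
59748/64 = 933 + 9/16 = 933.56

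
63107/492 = 128+131/492 = 128.27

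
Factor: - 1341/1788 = -2^( -2 )*3^1 = - 3/4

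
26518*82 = 2174476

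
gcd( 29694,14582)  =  2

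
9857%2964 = 965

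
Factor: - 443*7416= - 3285288 = -  2^3*3^2* 103^1*443^1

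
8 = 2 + 6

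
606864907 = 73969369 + 532895538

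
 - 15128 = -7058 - 8070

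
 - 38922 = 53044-91966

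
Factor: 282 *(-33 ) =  - 2^1*3^2*11^1*47^1 = - 9306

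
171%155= 16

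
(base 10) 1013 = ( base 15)478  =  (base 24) 1i5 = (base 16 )3F5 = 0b1111110101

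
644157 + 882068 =1526225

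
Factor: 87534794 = 2^1 * 43767397^1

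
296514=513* 578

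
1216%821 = 395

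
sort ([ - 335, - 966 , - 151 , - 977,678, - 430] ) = [ - 977, - 966,-430, - 335 , - 151,678]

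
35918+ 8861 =44779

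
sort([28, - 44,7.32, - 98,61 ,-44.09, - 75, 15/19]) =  [  -  98, - 75, - 44.09, - 44, 15/19, 7.32,28, 61] 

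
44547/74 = 601 + 73/74 = 601.99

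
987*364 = 359268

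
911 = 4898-3987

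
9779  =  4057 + 5722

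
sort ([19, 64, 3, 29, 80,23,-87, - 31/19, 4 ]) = [-87, - 31/19, 3, 4,19,23, 29,64, 80] 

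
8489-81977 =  - 73488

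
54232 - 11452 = 42780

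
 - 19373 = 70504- 89877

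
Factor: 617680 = 2^4 *5^1*7^1*1103^1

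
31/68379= 31/68379 = 0.00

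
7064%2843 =1378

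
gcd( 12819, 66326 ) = 1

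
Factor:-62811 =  - 3^2*7^1*997^1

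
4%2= 0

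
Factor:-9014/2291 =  - 2^1*29^(  -  1)*79^( - 1)*4507^1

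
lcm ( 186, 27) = 1674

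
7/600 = 7/600 = 0.01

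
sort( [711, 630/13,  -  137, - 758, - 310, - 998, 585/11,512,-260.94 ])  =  [ - 998, - 758, - 310,  -  260.94, - 137, 630/13, 585/11, 512, 711 ]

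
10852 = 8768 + 2084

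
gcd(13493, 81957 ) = 1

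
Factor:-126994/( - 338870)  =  193/515 = 5^( - 1)*103^( - 1)*193^1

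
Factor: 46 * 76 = 3496 = 2^3*19^1*23^1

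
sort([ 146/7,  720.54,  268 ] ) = [ 146/7,268,720.54 ] 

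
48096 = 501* 96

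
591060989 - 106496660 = 484564329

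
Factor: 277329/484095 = 169/295 = 5^( - 1)*13^2*59^( - 1)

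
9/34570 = 9/34570 = 0.00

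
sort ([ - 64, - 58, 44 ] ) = [ - 64 , - 58,44 ] 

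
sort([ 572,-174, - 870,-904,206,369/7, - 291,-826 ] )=[ - 904, - 870, - 826, - 291,- 174, 369/7, 206, 572] 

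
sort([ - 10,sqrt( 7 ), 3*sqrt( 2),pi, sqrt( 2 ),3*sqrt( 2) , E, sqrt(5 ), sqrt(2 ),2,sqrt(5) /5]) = [-10,sqrt(5 )/5, sqrt(2), sqrt(2 ),2,sqrt ( 5 ), sqrt( 7 ), E,  pi, 3*sqrt(2),  3*sqrt( 2 )] 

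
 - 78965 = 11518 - 90483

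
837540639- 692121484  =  145419155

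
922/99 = 9+ 31/99 = 9.31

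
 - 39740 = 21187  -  60927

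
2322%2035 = 287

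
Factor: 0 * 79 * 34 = 0^1  =  0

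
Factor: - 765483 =-3^1*31^1*8231^1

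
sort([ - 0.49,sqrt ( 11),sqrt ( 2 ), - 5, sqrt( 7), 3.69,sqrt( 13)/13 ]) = [ - 5 , - 0.49,sqrt(13 )/13, sqrt( 2 ),sqrt( 7 ),sqrt(11 ) , 3.69 ]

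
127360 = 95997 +31363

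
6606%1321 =1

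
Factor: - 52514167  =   - 52514167^1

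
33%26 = 7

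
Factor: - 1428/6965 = - 2^2 * 3^1*5^( - 1)*17^1*199^(-1 ) = -204/995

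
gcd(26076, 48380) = 164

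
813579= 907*897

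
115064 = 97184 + 17880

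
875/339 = 2 + 197/339 = 2.58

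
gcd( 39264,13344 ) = 96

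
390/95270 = 39/9527 = 0.00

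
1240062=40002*31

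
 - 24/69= - 1+15/23 = - 0.35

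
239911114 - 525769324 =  - 285858210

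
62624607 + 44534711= 107159318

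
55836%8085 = 7326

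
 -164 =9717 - 9881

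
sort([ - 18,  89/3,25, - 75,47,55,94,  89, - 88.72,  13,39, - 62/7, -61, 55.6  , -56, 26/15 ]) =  [ - 88.72, - 75,  -  61, - 56, - 18, - 62/7, 26/15,13, 25,  89/3, 39 , 47,  55, 55.6, 89 , 94]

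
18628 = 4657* 4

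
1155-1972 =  - 817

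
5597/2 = 2798  +  1/2 = 2798.50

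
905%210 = 65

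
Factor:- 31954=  - 2^1*13^1 * 1229^1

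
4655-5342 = - 687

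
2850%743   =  621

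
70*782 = 54740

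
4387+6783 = 11170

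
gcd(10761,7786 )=17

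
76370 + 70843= 147213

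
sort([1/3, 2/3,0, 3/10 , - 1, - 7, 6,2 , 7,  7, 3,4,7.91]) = [ - 7 , - 1 , 0, 3/10,  1/3,2/3 , 2, 3 , 4, 6, 7, 7  ,  7.91]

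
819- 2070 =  - 1251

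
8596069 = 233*36893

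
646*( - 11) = - 7106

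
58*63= 3654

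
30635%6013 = 570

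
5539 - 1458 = 4081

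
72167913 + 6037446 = 78205359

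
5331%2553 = 225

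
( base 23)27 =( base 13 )41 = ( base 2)110101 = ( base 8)65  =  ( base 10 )53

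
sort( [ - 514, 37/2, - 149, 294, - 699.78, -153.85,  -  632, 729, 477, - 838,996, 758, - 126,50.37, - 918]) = [ - 918, - 838, - 699.78, - 632, - 514 , - 153.85, - 149,- 126, 37/2,50.37, 294, 477, 729, 758 , 996] 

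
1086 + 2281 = 3367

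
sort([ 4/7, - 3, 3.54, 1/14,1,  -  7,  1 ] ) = [ - 7,-3,  1/14, 4/7,1,1,3.54 ] 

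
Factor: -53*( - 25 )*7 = 9275 = 5^2*7^1*53^1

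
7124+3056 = 10180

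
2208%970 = 268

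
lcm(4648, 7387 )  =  413672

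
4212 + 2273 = 6485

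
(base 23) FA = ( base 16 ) 163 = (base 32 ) b3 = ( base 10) 355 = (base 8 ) 543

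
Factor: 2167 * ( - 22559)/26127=-48885353/26127= - 3^( - 2 )*11^1*17^1*197^1*1327^1* 2903^( - 1) 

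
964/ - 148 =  - 7 + 18/37  =  - 6.51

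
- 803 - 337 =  - 1140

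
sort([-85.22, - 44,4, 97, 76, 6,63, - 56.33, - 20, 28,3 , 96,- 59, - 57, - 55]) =[ - 85.22,  -  59, - 57, - 56.33, - 55, - 44,-20,3 , 4,6,28,  63,76, 96,97 ] 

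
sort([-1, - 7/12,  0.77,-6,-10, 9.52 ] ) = [-10 , - 6, - 1,  -  7/12, 0.77,9.52]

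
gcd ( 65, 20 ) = 5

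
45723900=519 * 88100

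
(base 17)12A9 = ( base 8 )13046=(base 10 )5670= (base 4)1120212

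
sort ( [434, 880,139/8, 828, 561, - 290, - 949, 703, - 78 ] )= [ - 949, - 290 , - 78,139/8,434, 561,703, 828,880]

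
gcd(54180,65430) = 90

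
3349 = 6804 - 3455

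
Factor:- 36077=-43^1*839^1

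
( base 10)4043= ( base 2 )111111001011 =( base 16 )fcb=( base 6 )30415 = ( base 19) b3f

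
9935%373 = 237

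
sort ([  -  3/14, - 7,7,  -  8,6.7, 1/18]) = [ - 8, - 7, - 3/14, 1/18, 6.7  ,  7]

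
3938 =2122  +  1816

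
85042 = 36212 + 48830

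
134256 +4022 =138278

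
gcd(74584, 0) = 74584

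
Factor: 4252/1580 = 1063/395 = 5^(  -  1) * 79^ (-1)*1063^1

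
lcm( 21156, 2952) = 126936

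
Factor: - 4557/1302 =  - 2^( - 1)*7^1 = - 7/2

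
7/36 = 7/36 = 0.19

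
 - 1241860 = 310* (-4006) 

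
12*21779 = 261348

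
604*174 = 105096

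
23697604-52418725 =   -  28721121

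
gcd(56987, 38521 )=7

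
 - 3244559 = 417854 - 3662413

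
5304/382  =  2652/191 = 13.88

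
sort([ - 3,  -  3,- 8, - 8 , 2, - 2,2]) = [-8, - 8, - 3,-3,- 2, 2, 2]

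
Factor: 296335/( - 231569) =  - 485/379 = - 5^1*97^1*379^( - 1 )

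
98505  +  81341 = 179846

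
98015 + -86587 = 11428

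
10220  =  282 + 9938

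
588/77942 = 294/38971 = 0.01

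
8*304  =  2432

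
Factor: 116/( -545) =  - 2^2*5^( - 1)*29^1*109^( - 1) 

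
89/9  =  89/9 = 9.89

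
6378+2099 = 8477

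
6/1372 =3/686 =0.00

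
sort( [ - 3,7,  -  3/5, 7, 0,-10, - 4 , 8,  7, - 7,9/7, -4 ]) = [ - 10, - 7,-4, - 4, - 3,-3/5, 0, 9/7, 7, 7,7, 8 ]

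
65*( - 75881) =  - 4932265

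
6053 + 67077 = 73130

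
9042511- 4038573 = 5003938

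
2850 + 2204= 5054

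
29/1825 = 29/1825 = 0.02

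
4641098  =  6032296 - 1391198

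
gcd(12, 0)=12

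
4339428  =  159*27292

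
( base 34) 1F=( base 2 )110001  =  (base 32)1h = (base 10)49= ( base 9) 54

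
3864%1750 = 364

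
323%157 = 9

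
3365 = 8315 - 4950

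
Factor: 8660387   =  8660387^1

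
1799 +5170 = 6969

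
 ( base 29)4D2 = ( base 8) 7237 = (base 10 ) 3743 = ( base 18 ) b9h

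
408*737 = 300696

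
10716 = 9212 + 1504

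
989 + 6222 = 7211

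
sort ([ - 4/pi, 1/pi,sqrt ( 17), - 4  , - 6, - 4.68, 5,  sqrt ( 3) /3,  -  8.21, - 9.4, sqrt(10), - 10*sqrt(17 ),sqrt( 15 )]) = [ - 10*sqrt( 17),-9.4, - 8.21, - 6, - 4.68, - 4,  -  4/pi, 1/pi, sqrt( 3)/3,sqrt( 10 ),sqrt( 15 ),sqrt( 17 ),5]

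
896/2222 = 448/1111 = 0.40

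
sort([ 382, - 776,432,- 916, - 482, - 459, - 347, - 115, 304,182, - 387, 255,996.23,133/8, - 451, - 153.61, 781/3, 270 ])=[ - 916, - 776, - 482, - 459, - 451, - 387, - 347, - 153.61, - 115 , 133/8,182,255, 781/3, 270,304, 382,432,  996.23 ]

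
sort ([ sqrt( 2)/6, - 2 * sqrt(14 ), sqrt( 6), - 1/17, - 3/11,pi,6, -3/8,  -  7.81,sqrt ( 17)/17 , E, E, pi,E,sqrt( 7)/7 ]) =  [ - 7.81, - 2*sqrt ( 14), - 3/8, - 3/11,- 1/17, sqrt(2) /6, sqrt(17)/17, sqrt( 7) /7, sqrt( 6), E,E, E , pi, pi , 6]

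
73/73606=73/73606= 0.00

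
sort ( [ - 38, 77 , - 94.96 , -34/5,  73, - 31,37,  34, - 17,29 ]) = [ - 94.96,  -  38,  -  31, - 17,-34/5, 29 , 34,37, 73, 77] 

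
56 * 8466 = 474096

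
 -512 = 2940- 3452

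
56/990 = 28/495 = 0.06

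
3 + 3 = 6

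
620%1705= 620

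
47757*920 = 43936440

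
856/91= 9+ 37/91= 9.41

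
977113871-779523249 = 197590622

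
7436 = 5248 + 2188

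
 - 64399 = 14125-78524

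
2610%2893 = 2610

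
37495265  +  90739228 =128234493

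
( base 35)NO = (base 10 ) 829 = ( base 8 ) 1475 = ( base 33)p4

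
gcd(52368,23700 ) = 12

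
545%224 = 97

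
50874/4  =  25437/2= 12718.50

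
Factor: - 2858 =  - 2^1 * 1429^1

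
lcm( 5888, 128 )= 5888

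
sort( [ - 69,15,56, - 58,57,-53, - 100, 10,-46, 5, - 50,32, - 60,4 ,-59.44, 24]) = [  -  100, - 69,  -  60,  -  59.44,-58,  -  53 , - 50, - 46,4, 5,10, 15,  24, 32 , 56,57 ]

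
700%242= 216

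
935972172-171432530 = 764539642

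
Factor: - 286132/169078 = -22/13=- 2^1*11^1 * 13^(  -  1 )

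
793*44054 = 34934822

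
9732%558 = 246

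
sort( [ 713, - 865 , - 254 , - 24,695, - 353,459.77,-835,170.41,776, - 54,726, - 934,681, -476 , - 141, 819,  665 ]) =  [ - 934, - 865, -835, - 476,  -  353, - 254 , - 141,-54, - 24, 170.41, 459.77,  665, 681,  695,713, 726,776,819]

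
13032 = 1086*12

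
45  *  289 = 13005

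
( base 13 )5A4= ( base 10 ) 979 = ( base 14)4dd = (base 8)1723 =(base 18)307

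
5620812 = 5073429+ 547383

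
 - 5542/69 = - 5542/69  =  - 80.32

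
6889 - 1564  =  5325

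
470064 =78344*6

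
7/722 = 7/722  =  0.01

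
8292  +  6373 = 14665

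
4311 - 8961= - 4650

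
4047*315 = 1274805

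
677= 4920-4243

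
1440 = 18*80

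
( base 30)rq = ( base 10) 836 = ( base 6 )3512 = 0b1101000100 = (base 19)260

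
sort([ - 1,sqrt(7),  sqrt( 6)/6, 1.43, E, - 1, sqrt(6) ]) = [  -  1,  -  1,  sqrt( 6)/6,1.43 , sqrt ( 6),sqrt( 7 ), E]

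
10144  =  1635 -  - 8509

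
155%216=155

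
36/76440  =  3/6370 = 0.00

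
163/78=163/78 = 2.09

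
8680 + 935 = 9615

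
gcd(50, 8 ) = 2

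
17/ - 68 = -1/4 = -0.25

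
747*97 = 72459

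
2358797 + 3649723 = 6008520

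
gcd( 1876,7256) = 4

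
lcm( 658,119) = 11186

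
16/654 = 8/327 = 0.02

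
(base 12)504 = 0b1011010100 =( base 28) PO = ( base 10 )724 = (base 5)10344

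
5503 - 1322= 4181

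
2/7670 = 1/3835 = 0.00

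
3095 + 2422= 5517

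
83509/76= 83509/76 = 1098.80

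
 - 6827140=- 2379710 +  - 4447430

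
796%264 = 4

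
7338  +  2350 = 9688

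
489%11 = 5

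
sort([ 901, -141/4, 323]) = [ - 141/4, 323,901 ]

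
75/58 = 1+17/58 =1.29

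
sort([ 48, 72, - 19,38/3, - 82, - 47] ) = [ - 82, - 47, - 19 , 38/3,48,72]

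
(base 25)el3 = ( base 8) 22076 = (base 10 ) 9278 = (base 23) HC9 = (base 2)10010000111110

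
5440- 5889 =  - 449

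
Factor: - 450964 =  - 2^2*112741^1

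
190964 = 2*95482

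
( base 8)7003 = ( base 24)65b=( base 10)3587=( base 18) b15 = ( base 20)8J7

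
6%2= 0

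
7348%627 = 451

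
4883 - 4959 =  - 76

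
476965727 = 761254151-284288424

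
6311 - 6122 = 189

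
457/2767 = 457/2767 =0.17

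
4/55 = 4/55 = 0.07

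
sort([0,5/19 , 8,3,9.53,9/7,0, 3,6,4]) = [0,0,5/19,9/7,  3, 3, 4,6, 8, 9.53 ] 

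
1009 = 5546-4537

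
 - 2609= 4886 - 7495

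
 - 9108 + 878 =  - 8230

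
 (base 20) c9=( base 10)249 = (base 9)306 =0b11111001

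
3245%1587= 71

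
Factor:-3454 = - 2^1*11^1*157^1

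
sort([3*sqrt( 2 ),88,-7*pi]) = [-7 * pi, 3*sqrt(2 ),88]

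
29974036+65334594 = 95308630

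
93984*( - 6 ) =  - 563904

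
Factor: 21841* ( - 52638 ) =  - 2^1*3^1*31^1* 283^1 * 21841^1 = - 1149666558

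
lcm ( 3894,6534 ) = 385506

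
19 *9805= 186295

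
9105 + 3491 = 12596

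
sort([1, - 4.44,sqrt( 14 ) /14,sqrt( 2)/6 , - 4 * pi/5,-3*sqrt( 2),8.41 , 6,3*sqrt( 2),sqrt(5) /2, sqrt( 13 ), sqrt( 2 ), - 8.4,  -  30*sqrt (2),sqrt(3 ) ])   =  [  -  30*sqrt(2), - 8.4, - 4.44, - 3*sqrt(2), - 4*pi/5,sqrt(2) /6,sqrt (14)/14, 1 , sqrt( 5 ) /2, sqrt( 2),sqrt(3),sqrt( 13 ),3 * sqrt( 2 ), 6,8.41] 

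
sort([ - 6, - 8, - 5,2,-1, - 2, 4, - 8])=[-8, - 8, -6, - 5, - 2, - 1, 2,  4]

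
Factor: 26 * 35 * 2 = 2^2 * 5^1 * 7^1*13^1 = 1820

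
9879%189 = 51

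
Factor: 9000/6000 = 3/2 =2^( - 1 )*3^1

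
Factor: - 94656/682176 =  - 11^( - 1)*19^ ( - 1 ) *29^1  =  -29/209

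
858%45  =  3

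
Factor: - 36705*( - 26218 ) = 2^1*3^1*5^1 *2447^1 * 13109^1 = 962331690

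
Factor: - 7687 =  - 7687^1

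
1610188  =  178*9046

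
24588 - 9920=14668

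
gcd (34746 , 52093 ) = 1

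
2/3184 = 1/1592 =0.00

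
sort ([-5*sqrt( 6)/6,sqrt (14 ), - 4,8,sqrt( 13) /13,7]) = [-4, - 5*sqrt(6 ) /6, sqrt( 13 )/13,  sqrt( 14 ),7,8] 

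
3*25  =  75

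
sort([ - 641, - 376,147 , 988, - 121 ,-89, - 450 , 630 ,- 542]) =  [ - 641, - 542, - 450, - 376 , - 121,-89,147,  630, 988]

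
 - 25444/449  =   - 57 + 149/449= - 56.67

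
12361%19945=12361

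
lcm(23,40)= 920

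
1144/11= 104 = 104.00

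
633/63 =10 + 1/21=10.05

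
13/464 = 13/464 =0.03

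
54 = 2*27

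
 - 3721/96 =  - 39  +  23/96 =- 38.76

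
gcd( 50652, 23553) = 9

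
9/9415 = 9/9415 = 0.00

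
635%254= 127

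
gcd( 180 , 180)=180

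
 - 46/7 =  - 7 + 3/7 = -6.57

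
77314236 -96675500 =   -  19361264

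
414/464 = 207/232 = 0.89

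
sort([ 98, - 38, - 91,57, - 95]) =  [ - 95, - 91,-38,57,98]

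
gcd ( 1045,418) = 209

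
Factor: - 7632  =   - 2^4*3^2*53^1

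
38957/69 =564+41/69= 564.59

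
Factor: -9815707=-11^1*227^1 * 3931^1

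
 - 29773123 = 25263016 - 55036139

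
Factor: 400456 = 2^3*7^1 *7151^1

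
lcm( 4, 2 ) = 4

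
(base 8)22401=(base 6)111505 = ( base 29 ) b7j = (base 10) 9473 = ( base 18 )1b45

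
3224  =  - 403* ( - 8 ) 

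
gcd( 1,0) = 1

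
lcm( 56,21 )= 168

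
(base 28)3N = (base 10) 107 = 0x6b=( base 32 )3B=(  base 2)1101011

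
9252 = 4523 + 4729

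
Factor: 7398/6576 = 9/8=2^( - 3)*3^2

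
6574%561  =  403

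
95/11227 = 95/11227 = 0.01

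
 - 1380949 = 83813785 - 85194734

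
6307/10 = 6307/10 =630.70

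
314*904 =283856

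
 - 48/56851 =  - 48/56851 = - 0.00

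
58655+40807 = 99462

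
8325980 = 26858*310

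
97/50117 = 97/50117=0.00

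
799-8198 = - 7399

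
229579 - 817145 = - 587566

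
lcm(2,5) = 10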